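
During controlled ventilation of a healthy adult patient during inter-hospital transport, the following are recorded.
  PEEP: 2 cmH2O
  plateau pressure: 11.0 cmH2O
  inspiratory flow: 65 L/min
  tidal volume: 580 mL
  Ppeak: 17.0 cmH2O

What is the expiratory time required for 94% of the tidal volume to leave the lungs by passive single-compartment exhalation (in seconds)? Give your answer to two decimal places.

1.00

Flow: 65 L/min ÷ 60 = 1.0833 L/s.
R = (PIP − Pplat)/V̇ = (17.0 − 11.0) / 1.0833 = 6.0/1.0833 = 5.539 cmH2O·s/L.
C = Vt/(Pplat − PEEP) = 580.0 / (11.0 − 2) = 580.0/9.0 = 64.444 mL/cmH2O.
τ = R × C = 5.539 × 0.06444 L/cmH2O = 0.3569 s.
t = −τ·ln(1 − 0.94) = −0.3569·ln(0.06) = 1.004 s.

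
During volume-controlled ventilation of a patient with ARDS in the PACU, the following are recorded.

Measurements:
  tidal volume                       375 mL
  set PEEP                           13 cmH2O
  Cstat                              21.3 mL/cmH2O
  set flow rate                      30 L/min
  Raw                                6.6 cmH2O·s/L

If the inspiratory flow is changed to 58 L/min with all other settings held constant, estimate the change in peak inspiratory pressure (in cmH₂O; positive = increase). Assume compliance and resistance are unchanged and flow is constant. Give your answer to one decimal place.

Flow: 30 L/min ÷ 60 = 0.5 L/s.
New flow: 58 L/min ÷ 60 = 0.9667 L/s.
PIP = Vt/C + R·V̇ + PEEP (constant-flow equation of motion).
Only the resistive term changes: ΔPIP = R × ΔV̇ = 6.6 × (0.9667 − 0.5) = 6.6 × 0.4667 = 3.08 cmH2O.

3.1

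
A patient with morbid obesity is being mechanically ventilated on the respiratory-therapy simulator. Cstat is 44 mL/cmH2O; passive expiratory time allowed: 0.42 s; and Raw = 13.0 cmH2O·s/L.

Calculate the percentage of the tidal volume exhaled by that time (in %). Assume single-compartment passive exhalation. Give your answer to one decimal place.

τ = R × C = 13.0 × 44 mL/cmH2O = 13.0 × 0.044 L/cmH2O = 0.572 s.
Passive exhalation: V(t)/V₀ = e^(−t/τ) = e^(−0.42/0.572) = 0.4799.
Fraction exhaled = 1 − 0.4799 = 0.5201 → 52.01%.

52.0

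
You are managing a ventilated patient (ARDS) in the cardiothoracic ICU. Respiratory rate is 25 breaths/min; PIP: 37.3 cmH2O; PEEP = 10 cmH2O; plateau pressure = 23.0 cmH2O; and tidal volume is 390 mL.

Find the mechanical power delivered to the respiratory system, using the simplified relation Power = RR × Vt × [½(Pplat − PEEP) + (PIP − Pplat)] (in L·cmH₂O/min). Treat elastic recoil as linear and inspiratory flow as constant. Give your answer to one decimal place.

Per-breath work = Vt × [½(Pplat−PEEP) + (PIP−Pplat)] = 0.390 × [0.5×13.0 + 14.3] = 0.390 × 20.8 = 8.112 L·cmH2O.
Power = 25 × 8.112 = 202.8 L·cmH2O/min.

202.8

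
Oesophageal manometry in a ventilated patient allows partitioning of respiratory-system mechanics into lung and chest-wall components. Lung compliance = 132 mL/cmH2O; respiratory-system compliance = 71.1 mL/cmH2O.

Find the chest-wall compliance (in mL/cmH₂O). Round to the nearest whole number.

1/Ccw = 1/Crs − 1/CL.
1/Ccw = 1/71.1 − 1/132 = 0.006489.
Ccw = 154.11 mL/cmH2O.

154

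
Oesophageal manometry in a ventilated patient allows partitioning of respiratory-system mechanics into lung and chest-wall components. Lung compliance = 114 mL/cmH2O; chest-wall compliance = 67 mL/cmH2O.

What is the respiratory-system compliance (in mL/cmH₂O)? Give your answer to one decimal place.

42.2

Lung and chest wall are elastances in series: 1/Crs = 1/CL + 1/Ccw.
1/Crs = 1/114 + 1/67 = 0.0237.
Crs = 42.194 mL/cmH2O.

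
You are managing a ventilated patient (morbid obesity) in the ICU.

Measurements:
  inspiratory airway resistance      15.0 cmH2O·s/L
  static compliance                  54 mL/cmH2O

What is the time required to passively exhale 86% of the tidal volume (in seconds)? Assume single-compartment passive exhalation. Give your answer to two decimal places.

1.59

τ = R × C = 15.0 × 54 mL/cmH2O = 15.0 × 0.054 L/cmH2O = 0.81 s.
Exhaled fraction f = 1 − e^(−t/τ) → t = −τ·ln(1 − f) = −0.81·ln(0.14) = 1.593 s.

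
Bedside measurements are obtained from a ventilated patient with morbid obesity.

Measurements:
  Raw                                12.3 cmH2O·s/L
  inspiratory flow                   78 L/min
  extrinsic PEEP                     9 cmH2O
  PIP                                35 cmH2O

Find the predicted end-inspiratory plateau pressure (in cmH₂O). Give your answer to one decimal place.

19.0

Flow: 78 L/min ÷ 60 = 1.3 L/s.
Pplat = PIP − Raw × flow = 35 − 12.3 × 1.3 = 35 − 15.99 = 19.01 cmH2O.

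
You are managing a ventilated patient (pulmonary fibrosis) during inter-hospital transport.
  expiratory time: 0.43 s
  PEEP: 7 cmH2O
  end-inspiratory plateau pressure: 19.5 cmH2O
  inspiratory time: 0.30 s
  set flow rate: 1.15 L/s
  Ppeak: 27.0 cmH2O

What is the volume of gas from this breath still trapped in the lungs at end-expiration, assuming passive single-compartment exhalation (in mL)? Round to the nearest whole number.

Vt = flow × Ti = 1.15 L/s × 0.30 s × 1000 mL/L = 345.0 mL.
R = (PIP − Pplat)/V̇ = (27.0 − 19.5) / 1.15 = 7.5/1.15 = 6.522 cmH2O·s/L.
C = Vt/(Pplat − PEEP) = 345.0 / (19.5 − 7) = 345.0/12.5 = 27.6 mL/cmH2O.
τ = R × C = 6.522 × 0.0276 L/cmH2O = 0.18 s.
Fraction remaining = e^(−Te/τ) = e^(−0.43/0.18) = 0.09173.
Trapped volume = 345.0 × 0.09173 = 31.647 mL.

32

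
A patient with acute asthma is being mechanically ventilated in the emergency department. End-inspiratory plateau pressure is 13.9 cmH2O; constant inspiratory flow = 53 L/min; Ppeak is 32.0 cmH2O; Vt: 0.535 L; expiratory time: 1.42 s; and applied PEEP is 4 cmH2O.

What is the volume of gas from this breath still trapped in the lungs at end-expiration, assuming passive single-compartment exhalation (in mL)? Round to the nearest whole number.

148

Flow: 53 L/min ÷ 60 = 0.8833 L/s.
R = (PIP − Pplat)/V̇ = (32.0 − 13.9) / 0.8833 = 18.1/0.8833 = 20.491 cmH2O·s/L.
C = Vt/(Pplat − PEEP) = 535.0 / (13.9 − 4) = 535.0/9.9 = 54.04 mL/cmH2O.
τ = R × C = 20.491 × 0.05404 L/cmH2O = 1.107 s.
Fraction remaining = e^(−Te/τ) = e^(−1.42/1.107) = 0.2773.
Trapped volume = 535.0 × 0.2773 = 148.36 mL.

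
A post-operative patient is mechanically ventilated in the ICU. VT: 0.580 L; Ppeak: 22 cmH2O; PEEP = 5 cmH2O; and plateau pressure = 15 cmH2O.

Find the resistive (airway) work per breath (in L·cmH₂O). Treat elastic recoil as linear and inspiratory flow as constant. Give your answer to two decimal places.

4.06

With constant inspiratory flow the resistive pressure is constant at PIP − Pplat = 22 − 15 = 7.0 cmH2O, so resistive work = 7.0 × 0.580 = 4.06 L·cmH2O.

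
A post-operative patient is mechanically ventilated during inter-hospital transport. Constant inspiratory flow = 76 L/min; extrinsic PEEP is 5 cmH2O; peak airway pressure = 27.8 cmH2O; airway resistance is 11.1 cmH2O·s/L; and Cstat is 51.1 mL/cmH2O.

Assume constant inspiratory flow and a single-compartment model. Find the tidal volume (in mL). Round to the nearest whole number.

Flow: 76 L/min ÷ 60 = 1.2667 L/s.
Equation of motion (constant flow): PIP = Vt/C + R·V̇ + PEEP.
Vt/C = PIP − R·V̇ − PEEP = 27.8 − 14.06 − 5 = 8.74 cmH2O.
Vt = C × 8.74 = 51.1 × 8.74 = 446.61 mL.

447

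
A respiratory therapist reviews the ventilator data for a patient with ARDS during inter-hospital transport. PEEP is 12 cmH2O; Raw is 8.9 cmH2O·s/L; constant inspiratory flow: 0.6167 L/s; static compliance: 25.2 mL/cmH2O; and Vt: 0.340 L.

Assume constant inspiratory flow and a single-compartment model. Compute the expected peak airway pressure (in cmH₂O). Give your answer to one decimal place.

Equation of motion (constant flow): PIP = Vt/C + R·V̇ + PEEP.
PIP = 340/25.2 + 8.9×0.6167 + 12 = 13.492 + 5.489 + 12 = 30.981 cmH2O.

31.0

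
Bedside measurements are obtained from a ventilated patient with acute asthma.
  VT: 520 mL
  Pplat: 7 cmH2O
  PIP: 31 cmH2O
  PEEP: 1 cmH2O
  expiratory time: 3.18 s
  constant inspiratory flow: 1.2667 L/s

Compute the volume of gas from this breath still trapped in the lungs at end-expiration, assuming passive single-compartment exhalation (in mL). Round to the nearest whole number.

R = (PIP − Pplat)/V̇ = (31 − 7) / 1.2667 = 24.0/1.2667 = 18.947 cmH2O·s/L.
C = Vt/(Pplat − PEEP) = 520.0 / (7 − 1) = 520.0/6.0 = 86.667 mL/cmH2O.
τ = R × C = 18.947 × 0.08667 L/cmH2O = 1.642 s.
Fraction remaining = e^(−Te/τ) = e^(−3.18/1.642) = 0.1442.
Trapped volume = 520.0 × 0.1442 = 74.984 mL.

75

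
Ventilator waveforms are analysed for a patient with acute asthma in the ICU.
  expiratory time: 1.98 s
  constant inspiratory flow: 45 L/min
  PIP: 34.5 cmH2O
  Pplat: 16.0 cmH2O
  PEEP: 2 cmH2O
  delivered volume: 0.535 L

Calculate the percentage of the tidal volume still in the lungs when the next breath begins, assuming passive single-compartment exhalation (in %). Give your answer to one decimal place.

Flow: 45 L/min ÷ 60 = 0.75 L/s.
R = (PIP − Pplat)/V̇ = (34.5 − 16.0) / 0.75 = 18.5/0.75 = 24.667 cmH2O·s/L.
C = Vt/(Pplat − PEEP) = 535.0 / (16.0 − 2) = 535.0/14.0 = 38.214 mL/cmH2O.
τ = R × C = 24.667 × 0.03821 L/cmH2O = 0.9425 s.
Fraction remaining at end-expiration = e^(−Te/τ) = e^(−1.98/0.9425) = 0.1224 → 12.24%.

12.2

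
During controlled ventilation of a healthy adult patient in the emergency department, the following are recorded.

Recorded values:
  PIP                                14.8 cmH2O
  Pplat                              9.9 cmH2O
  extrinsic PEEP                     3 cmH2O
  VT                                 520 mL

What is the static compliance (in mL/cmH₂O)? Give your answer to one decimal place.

Cstat = Vt / (Pplat − PEEP) = 520 / (9.9 − 3) = 520 / 6.9 = 75.362 mL/cmH2O.

75.4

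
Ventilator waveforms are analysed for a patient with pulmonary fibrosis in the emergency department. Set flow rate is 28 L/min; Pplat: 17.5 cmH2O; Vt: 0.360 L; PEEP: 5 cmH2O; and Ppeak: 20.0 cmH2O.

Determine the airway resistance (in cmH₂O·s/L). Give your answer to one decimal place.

Flow: 28 L/min ÷ 60 = 0.4667 L/s.
Raw = (PIP − Pplat) / flow = (20.0 − 17.5) / 0.4667 = 2.5 / 0.4667 = 5.357 cmH2O·s/L.

5.4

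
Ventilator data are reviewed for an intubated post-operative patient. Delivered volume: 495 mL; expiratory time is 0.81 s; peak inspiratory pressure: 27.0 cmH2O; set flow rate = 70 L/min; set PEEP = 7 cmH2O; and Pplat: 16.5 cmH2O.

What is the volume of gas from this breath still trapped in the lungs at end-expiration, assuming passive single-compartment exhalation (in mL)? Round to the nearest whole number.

88

Flow: 70 L/min ÷ 60 = 1.1667 L/s.
R = (PIP − Pplat)/V̇ = (27.0 − 16.5) / 1.1667 = 10.5/1.1667 = 9.0 cmH2O·s/L.
C = Vt/(Pplat − PEEP) = 495.0 / (16.5 − 7) = 495.0/9.5 = 52.105 mL/cmH2O.
τ = R × C = 9.0 × 0.05211 L/cmH2O = 0.469 s.
Fraction remaining = e^(−Te/τ) = e^(−0.81/0.469) = 0.1778.
Trapped volume = 495.0 × 0.1778 = 88.011 mL.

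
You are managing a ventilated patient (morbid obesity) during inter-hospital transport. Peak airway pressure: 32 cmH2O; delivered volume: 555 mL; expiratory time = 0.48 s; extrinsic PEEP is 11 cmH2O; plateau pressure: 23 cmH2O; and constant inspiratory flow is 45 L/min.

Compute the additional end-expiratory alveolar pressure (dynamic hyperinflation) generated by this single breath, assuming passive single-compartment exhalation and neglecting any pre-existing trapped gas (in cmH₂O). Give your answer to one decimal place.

Flow: 45 L/min ÷ 60 = 0.75 L/s.
R = (PIP − Pplat)/V̇ = (32 − 23) / 0.75 = 9.0/0.75 = 12.0 cmH2O·s/L.
C = Vt/(Pplat − PEEP) = 555.0 / (23 − 11) = 555.0/12.0 = 46.25 mL/cmH2O.
τ = R × C = 12.0 × 0.04625 L/cmH2O = 0.555 s.
Fraction remaining = e^(−Te/τ) = e^(−0.48/0.555) = 0.4211; trapped volume = 555.0 × 0.4211 = 233.71 mL.
Additional alveolar pressure from trapping ≈ V_trapped / C = 233.71 / 46.25 = 5.053 cmH2O.

5.1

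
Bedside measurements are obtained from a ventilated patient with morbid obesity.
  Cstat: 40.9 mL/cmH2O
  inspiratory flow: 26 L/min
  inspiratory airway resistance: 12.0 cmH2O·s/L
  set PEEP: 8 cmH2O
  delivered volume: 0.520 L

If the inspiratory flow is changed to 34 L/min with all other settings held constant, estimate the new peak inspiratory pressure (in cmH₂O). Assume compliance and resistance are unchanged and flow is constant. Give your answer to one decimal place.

Flow: 26 L/min ÷ 60 = 0.4333 L/s.
New flow: 34 L/min ÷ 60 = 0.5667 L/s.
PIP = Vt/C + R·V̇ + PEEP (constant-flow equation of motion).
Only the resistive term changes: ΔPIP = R × ΔV̇ = 12.0 × (0.5667 − 0.4333) = 12.0 × 0.1334 = 1.601 cmH2O.
Original PIP = 520/40.9 + 12.0×0.4333 + 8 = 25.914 cmH2O; new PIP = 25.914 + (1.601) = 27.515 cmH2O.

27.5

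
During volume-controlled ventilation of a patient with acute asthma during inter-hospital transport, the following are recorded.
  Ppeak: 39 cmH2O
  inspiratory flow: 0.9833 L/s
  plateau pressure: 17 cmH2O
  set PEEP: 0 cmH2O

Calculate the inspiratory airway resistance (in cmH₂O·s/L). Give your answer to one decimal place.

22.4

Raw = (PIP − Pplat) / flow = (39 − 17) / 0.9833 = 22.0 / 0.9833 = 22.374 cmH2O·s/L.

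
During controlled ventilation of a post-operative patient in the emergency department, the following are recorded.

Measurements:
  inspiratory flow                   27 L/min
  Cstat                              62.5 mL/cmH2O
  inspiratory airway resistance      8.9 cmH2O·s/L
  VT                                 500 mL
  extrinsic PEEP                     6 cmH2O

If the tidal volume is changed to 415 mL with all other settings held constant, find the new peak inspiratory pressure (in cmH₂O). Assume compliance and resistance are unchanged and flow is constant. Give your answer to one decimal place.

16.6

Flow: 27 L/min ÷ 60 = 0.45 L/s.
PIP = Vt/C + R·V̇ + PEEP (constant-flow equation of motion).
Only the elastic term changes: ΔPIP = ΔVt / C = (415 − 500) / 62.5 = -1.36 cmH2O.
Original PIP = 500/62.5 + 8.9×0.45 + 6 = 18.005 cmH2O; new PIP = 18.005 + (-1.36) = 16.645 cmH2O.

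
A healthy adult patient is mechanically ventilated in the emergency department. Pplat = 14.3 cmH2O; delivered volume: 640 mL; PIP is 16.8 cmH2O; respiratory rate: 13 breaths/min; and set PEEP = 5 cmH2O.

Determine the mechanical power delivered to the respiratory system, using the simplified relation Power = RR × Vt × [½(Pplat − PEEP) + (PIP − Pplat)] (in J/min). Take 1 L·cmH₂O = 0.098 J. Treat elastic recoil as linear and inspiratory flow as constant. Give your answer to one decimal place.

5.8

Per-breath work = Vt × [½(Pplat−PEEP) + (PIP−Pplat)] = 0.640 × [0.5×9.3 + 2.5] = 0.640 × 7.15 = 4.576 L·cmH2O.
Power = 13 × 4.576 = 59.488 L·cmH2O/min.
× 0.098 J/(L·cmH2O) → 5.83 J/min.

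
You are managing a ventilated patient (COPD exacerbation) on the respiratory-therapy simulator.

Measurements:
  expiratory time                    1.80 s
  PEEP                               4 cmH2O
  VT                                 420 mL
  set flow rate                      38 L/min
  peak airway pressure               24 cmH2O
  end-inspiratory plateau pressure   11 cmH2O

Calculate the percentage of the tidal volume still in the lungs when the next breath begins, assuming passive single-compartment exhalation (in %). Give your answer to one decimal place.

Flow: 38 L/min ÷ 60 = 0.6333 L/s.
R = (PIP − Pplat)/V̇ = (24 − 11) / 0.6333 = 13.0/0.6333 = 20.527 cmH2O·s/L.
C = Vt/(Pplat − PEEP) = 420.0 / (11 − 4) = 420.0/7.0 = 60.0 mL/cmH2O.
τ = R × C = 20.527 × 0.06 L/cmH2O = 1.232 s.
Fraction remaining at end-expiration = e^(−Te/τ) = e^(−1.80/1.232) = 0.232 → 23.2%.

23.2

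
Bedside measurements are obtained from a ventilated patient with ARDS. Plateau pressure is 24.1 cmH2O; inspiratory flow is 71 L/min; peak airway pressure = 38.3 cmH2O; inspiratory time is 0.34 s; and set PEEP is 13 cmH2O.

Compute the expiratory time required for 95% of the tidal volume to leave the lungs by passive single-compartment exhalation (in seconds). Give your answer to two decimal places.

Flow: 71 L/min ÷ 60 = 1.1833 L/s.
Vt = flow × Ti = 1.1833 L/s × 0.34 s × 1000 mL/L = 402.32 mL.
R = (PIP − Pplat)/V̇ = (38.3 − 24.1) / 1.1833 = 14.2/1.1833 = 12.0 cmH2O·s/L.
C = Vt/(Pplat − PEEP) = 402.32 / (24.1 − 13) = 402.32/11.1 = 36.245 mL/cmH2O.
τ = R × C = 12.0 × 0.03625 L/cmH2O = 0.435 s.
t = −τ·ln(1 − 0.95) = −0.435·ln(0.05) = 1.303 s.

1.30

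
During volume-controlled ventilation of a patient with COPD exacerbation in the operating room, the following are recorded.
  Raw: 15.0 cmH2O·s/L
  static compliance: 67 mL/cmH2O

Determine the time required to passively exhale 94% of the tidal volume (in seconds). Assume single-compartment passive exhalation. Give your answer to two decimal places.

2.83

τ = R × C = 15.0 × 67 mL/cmH2O = 15.0 × 0.067 L/cmH2O = 1.005 s.
Exhaled fraction f = 1 − e^(−t/τ) → t = −τ·ln(1 − f) = −1.005·ln(0.06) = 2.827 s.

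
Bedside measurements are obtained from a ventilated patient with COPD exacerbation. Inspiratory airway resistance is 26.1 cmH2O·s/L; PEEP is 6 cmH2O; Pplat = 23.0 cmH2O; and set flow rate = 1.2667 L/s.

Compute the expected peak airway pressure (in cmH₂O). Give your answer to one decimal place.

PIP = Pplat + Raw × flow = 23.0 + 26.1 × 1.2667 = 23.0 + 33.061 = 56.061 cmH2O.

56.1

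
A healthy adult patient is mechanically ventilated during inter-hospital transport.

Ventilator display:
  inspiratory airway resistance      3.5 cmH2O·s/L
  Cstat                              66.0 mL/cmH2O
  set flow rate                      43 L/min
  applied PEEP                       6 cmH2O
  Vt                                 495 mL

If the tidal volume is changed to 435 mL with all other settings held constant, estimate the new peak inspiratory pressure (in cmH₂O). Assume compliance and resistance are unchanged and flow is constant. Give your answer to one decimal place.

Flow: 43 L/min ÷ 60 = 0.7167 L/s.
PIP = Vt/C + R·V̇ + PEEP (constant-flow equation of motion).
Only the elastic term changes: ΔPIP = ΔVt / C = (435 − 495) / 66.0 = -0.9091 cmH2O.
Original PIP = 495/66.0 + 3.5×0.7167 + 6 = 16.008 cmH2O; new PIP = 16.008 + (-0.9091) = 15.099 cmH2O.

15.1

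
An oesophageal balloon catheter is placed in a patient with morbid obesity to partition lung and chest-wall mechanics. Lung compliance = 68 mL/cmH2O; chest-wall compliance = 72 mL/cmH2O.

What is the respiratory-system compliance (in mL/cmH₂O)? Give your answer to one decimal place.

35.0

Lung and chest wall are elastances in series: 1/Crs = 1/CL + 1/Ccw.
1/Crs = 1/68 + 1/72 = 0.02859.
Crs = 34.977 mL/cmH2O.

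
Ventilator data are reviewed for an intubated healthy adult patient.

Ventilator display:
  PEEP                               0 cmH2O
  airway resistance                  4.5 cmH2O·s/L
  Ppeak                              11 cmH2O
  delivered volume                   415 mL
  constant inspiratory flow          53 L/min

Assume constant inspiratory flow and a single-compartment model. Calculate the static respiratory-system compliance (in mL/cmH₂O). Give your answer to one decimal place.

Flow: 53 L/min ÷ 60 = 0.8833 L/s.
Equation of motion (constant flow): PIP = Vt/C + R·V̇ + PEEP.
Vt/C = PIP − R·V̇ − PEEP = 11 − 4.5×0.8833 − 0 = 11 − 3.975 − 0 = 7.025 cmH2O.
C = Vt / 7.025 = 415 / 7.025 = 59.075 mL/cmH2O.

59.1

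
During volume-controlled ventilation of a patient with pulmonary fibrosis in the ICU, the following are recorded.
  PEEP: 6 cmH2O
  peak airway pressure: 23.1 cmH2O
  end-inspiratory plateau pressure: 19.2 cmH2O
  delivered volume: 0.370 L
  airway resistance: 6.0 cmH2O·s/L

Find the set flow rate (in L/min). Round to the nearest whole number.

flow = (PIP − Pplat) / Raw = (23.1 − 19.2) / 6.0 = 0.65 L/s × 60 = 39.0 L/min.

39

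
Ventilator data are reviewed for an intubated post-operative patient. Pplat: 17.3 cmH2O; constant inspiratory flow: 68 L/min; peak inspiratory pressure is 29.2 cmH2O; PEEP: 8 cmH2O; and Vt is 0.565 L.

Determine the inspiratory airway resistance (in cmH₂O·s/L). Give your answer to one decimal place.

10.5

Flow: 68 L/min ÷ 60 = 1.1333 L/s.
Raw = (PIP − Pplat) / flow = (29.2 − 17.3) / 1.1333 = 11.9 / 1.1333 = 10.5 cmH2O·s/L.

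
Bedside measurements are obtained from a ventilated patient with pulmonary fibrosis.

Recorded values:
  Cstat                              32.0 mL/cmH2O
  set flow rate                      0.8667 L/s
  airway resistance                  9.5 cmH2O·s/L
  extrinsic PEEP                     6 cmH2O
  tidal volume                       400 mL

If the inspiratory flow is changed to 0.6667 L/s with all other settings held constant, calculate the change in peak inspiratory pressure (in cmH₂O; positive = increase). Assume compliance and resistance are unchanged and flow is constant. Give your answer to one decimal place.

-1.9

PIP = Vt/C + R·V̇ + PEEP (constant-flow equation of motion).
Only the resistive term changes: ΔPIP = R × ΔV̇ = 9.5 × (0.6667 − 0.8667) = 9.5 × -0.2 = -1.9 cmH2O.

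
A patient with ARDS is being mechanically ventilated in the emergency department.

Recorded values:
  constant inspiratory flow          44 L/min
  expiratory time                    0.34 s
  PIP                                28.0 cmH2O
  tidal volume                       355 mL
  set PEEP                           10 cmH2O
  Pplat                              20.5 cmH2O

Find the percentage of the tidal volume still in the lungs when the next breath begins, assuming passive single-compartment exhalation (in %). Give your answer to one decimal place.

37.4

Flow: 44 L/min ÷ 60 = 0.7333 L/s.
R = (PIP − Pplat)/V̇ = (28.0 − 20.5) / 0.7333 = 7.5/0.7333 = 10.228 cmH2O·s/L.
C = Vt/(Pplat − PEEP) = 355.0 / (20.5 − 10) = 355.0/10.5 = 33.81 mL/cmH2O.
τ = R × C = 10.228 × 0.03381 L/cmH2O = 0.3458 s.
Fraction remaining at end-expiration = e^(−Te/τ) = e^(−0.34/0.3458) = 0.3741 → 37.41%.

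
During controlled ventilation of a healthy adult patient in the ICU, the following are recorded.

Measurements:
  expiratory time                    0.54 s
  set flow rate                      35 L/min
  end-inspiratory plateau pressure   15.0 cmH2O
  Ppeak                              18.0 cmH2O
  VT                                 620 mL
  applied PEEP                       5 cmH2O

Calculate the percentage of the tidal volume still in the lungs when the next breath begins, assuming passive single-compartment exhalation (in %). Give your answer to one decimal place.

Flow: 35 L/min ÷ 60 = 0.5833 L/s.
R = (PIP − Pplat)/V̇ = (18.0 − 15.0) / 0.5833 = 3.0/0.5833 = 5.143 cmH2O·s/L.
C = Vt/(Pplat − PEEP) = 620.0 / (15.0 − 5) = 620.0/10.0 = 62.0 mL/cmH2O.
τ = R × C = 5.143 × 0.062 L/cmH2O = 0.3189 s.
Fraction remaining at end-expiration = e^(−Te/τ) = e^(−0.54/0.3189) = 0.1839 → 18.39%.

18.4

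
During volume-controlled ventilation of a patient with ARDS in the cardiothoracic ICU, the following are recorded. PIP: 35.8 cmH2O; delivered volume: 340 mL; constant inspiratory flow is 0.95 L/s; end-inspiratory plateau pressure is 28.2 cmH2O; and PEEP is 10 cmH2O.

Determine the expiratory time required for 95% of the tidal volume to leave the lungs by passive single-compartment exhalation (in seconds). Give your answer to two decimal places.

0.45

R = (PIP − Pplat)/V̇ = (35.8 − 28.2) / 0.95 = 7.6/0.95 = 8.0 cmH2O·s/L.
C = Vt/(Pplat − PEEP) = 340.0 / (28.2 − 10) = 340.0/18.2 = 18.681 mL/cmH2O.
τ = R × C = 8.0 × 0.01868 L/cmH2O = 0.1494 s.
t = −τ·ln(1 − 0.95) = −0.1494·ln(0.05) = 0.4476 s.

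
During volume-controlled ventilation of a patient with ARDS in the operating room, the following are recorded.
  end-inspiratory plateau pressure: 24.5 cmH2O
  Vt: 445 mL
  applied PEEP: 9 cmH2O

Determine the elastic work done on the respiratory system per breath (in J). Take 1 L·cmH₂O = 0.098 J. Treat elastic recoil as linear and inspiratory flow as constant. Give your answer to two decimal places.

Elastic work ≈ ½ × (Pplat − PEEP) × Vt = 0.5 × (24.5 − 9) × 0.445 L = 0.5 × 15.5 × 0.445 = 3.449 L·cmH2O.
× 0.098 J/(L·cmH2O) → 0.338 J.

0.34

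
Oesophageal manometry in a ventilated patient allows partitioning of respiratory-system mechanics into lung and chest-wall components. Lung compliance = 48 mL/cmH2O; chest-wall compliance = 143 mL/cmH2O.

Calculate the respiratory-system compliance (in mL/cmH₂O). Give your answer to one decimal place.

35.9

Lung and chest wall are elastances in series: 1/Crs = 1/CL + 1/Ccw.
1/Crs = 1/48 + 1/143 = 0.02783.
Crs = 35.932 mL/cmH2O.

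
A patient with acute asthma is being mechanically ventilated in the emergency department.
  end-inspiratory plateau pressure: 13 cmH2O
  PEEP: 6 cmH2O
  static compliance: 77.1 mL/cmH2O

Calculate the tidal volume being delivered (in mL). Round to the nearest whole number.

540

Vt = Cstat × (Pplat − PEEP) = 77.1 × (13 − 6) = 77.1 × 7.0 = 539.7 mL.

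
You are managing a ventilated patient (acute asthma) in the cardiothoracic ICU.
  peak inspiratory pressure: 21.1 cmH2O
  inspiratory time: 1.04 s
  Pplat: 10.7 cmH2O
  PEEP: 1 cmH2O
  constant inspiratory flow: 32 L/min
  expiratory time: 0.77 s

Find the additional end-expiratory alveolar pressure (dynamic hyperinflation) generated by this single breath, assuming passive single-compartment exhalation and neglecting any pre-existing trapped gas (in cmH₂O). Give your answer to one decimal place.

4.9

Flow: 32 L/min ÷ 60 = 0.5333 L/s.
Vt = flow × Ti = 0.5333 L/s × 1.04 s × 1000 mL/L = 554.63 mL.
R = (PIP − Pplat)/V̇ = (21.1 − 10.7) / 0.5333 = 10.4/0.5333 = 19.501 cmH2O·s/L.
C = Vt/(Pplat − PEEP) = 554.63 / (10.7 − 1) = 554.63/9.7 = 57.178 mL/cmH2O.
τ = R × C = 19.501 × 0.05718 L/cmH2O = 1.115 s.
Fraction remaining = e^(−Te/τ) = e^(−0.77/1.115) = 0.5013; trapped volume = 554.63 × 0.5013 = 278.04 mL.
Additional alveolar pressure from trapping ≈ V_trapped / C = 278.04 / 57.178 = 4.863 cmH2O.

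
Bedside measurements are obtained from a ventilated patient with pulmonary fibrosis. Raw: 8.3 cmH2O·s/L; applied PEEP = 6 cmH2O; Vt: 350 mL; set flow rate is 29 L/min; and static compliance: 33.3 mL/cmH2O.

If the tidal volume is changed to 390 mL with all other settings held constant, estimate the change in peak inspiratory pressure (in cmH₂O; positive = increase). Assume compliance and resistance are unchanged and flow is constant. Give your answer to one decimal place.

1.2

PIP = Vt/C + R·V̇ + PEEP (constant-flow equation of motion).
Only the elastic term changes: ΔPIP = ΔVt / C = (390 − 350) / 33.3 = 1.201 cmH2O.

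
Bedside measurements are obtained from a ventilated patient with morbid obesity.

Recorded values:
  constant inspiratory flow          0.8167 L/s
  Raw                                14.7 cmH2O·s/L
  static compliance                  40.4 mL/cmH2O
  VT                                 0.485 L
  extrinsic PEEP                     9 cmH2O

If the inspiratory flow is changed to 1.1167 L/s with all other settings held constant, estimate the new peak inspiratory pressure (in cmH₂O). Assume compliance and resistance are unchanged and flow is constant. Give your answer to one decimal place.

PIP = Vt/C + R·V̇ + PEEP (constant-flow equation of motion).
Only the resistive term changes: ΔPIP = R × ΔV̇ = 14.7 × (1.1167 − 0.8167) = 14.7 × 0.3 = 4.41 cmH2O.
Original PIP = 485/40.4 + 14.7×0.8167 + 9 = 33.01 cmH2O; new PIP = 33.01 + (4.41) = 37.42 cmH2O.

37.4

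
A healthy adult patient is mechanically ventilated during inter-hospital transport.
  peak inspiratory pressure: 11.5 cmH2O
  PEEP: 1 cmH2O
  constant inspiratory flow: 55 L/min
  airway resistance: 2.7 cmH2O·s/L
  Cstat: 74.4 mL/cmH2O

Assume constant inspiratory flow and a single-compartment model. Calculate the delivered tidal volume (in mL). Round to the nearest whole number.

Flow: 55 L/min ÷ 60 = 0.9167 L/s.
Equation of motion (constant flow): PIP = Vt/C + R·V̇ + PEEP.
Vt/C = PIP − R·V̇ − PEEP = 11.5 − 2.475 − 1 = 8.025 cmH2O.
Vt = C × 8.025 = 74.4 × 8.025 = 597.06 mL.

597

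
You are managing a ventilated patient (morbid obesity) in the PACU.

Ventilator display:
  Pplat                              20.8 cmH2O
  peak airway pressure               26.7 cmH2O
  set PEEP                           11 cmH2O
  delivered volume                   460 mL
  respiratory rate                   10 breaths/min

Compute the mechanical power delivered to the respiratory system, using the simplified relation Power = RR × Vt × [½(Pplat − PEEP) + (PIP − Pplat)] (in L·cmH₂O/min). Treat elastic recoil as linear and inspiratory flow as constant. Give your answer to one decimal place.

49.7

Per-breath work = Vt × [½(Pplat−PEEP) + (PIP−Pplat)] = 0.460 × [0.5×9.8 + 5.9] = 0.460 × 10.8 = 4.968 L·cmH2O.
Power = 10 × 4.968 = 49.68 L·cmH2O/min.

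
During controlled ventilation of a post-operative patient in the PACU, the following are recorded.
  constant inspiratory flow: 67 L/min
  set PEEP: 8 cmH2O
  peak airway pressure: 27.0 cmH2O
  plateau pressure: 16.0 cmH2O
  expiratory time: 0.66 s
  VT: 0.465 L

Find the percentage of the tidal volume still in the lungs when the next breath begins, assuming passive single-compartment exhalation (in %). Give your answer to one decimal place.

Flow: 67 L/min ÷ 60 = 1.1167 L/s.
R = (PIP − Pplat)/V̇ = (27.0 − 16.0) / 1.1167 = 11.0/1.1167 = 9.85 cmH2O·s/L.
C = Vt/(Pplat − PEEP) = 465.0 / (16.0 − 8) = 465.0/8.0 = 58.125 mL/cmH2O.
τ = R × C = 9.85 × 0.05813 L/cmH2O = 0.5726 s.
Fraction remaining at end-expiration = e^(−Te/τ) = e^(−0.66/0.5726) = 0.3158 → 31.58%.

31.6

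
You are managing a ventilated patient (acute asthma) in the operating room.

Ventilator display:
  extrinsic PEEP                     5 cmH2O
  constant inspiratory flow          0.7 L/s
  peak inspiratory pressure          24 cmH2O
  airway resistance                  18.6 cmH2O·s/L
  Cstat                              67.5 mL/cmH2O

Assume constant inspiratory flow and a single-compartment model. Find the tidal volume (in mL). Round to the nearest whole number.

404

Equation of motion (constant flow): PIP = Vt/C + R·V̇ + PEEP.
Vt/C = PIP − R·V̇ − PEEP = 24 − 13.02 − 5 = 5.98 cmH2O.
Vt = C × 5.98 = 67.5 × 5.98 = 403.65 mL.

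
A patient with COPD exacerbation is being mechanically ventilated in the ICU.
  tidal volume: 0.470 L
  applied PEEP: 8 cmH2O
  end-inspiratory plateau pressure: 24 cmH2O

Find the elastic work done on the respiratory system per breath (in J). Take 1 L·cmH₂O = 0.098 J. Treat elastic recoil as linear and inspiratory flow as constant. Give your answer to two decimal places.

0.37

Elastic work ≈ ½ × (Pplat − PEEP) × Vt = 0.5 × (24 − 8) × 0.470 L = 0.5 × 16.0 × 0.470 = 3.76 L·cmH2O.
× 0.098 J/(L·cmH2O) → 0.3685 J.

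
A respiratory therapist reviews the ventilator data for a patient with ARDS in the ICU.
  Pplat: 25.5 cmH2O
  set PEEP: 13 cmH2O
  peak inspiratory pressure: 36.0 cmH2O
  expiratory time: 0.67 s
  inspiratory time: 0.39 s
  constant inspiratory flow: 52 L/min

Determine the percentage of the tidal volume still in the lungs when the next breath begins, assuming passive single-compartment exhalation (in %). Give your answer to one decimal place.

Flow: 52 L/min ÷ 60 = 0.8667 L/s.
Vt = flow × Ti = 0.8667 L/s × 0.39 s × 1000 mL/L = 338.01 mL.
R = (PIP − Pplat)/V̇ = (36.0 − 25.5) / 0.8667 = 10.5/0.8667 = 12.115 cmH2O·s/L.
C = Vt/(Pplat − PEEP) = 338.01 / (25.5 − 13) = 338.01/12.5 = 27.041 mL/cmH2O.
τ = R × C = 12.115 × 0.02704 L/cmH2O = 0.3276 s.
Fraction remaining at end-expiration = e^(−Te/τ) = e^(−0.67/0.3276) = 0.1294 → 12.94%.

12.9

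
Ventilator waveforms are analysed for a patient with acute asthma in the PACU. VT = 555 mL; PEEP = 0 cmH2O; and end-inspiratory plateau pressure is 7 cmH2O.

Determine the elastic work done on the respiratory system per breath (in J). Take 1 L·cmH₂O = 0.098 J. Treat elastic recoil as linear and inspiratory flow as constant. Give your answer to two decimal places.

0.19

Elastic work ≈ ½ × (Pplat − PEEP) × Vt = 0.5 × (7 − 0) × 0.555 L = 0.5 × 7.0 × 0.555 = 1.943 L·cmH2O.
× 0.098 J/(L·cmH2O) → 0.1904 J.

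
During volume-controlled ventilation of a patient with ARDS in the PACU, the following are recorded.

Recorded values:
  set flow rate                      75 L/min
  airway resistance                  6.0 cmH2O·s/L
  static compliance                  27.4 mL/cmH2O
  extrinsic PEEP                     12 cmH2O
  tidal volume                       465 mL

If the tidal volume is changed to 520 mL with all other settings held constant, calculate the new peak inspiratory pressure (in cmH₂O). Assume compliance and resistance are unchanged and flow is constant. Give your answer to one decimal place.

38.5

Flow: 75 L/min ÷ 60 = 1.25 L/s.
PIP = Vt/C + R·V̇ + PEEP (constant-flow equation of motion).
Only the elastic term changes: ΔPIP = ΔVt / C = (520 − 465) / 27.4 = 2.007 cmH2O.
Original PIP = 465/27.4 + 6.0×1.25 + 12 = 36.471 cmH2O; new PIP = 36.471 + (2.007) = 38.478 cmH2O.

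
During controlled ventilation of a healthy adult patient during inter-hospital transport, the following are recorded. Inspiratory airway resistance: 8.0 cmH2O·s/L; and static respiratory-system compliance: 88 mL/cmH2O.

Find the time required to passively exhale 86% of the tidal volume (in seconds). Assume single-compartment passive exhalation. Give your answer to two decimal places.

1.38

τ = R × C = 8.0 × 88 mL/cmH2O = 8.0 × 0.088 L/cmH2O = 0.704 s.
Exhaled fraction f = 1 − e^(−t/τ) → t = −τ·ln(1 − f) = −0.704·ln(0.14) = 1.384 s.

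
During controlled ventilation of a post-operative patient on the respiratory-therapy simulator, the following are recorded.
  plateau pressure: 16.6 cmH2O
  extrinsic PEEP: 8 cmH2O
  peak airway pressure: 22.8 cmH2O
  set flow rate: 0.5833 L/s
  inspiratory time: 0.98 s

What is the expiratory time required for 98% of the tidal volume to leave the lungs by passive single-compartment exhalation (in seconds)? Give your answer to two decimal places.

2.76

Vt = flow × Ti = 0.5833 L/s × 0.98 s × 1000 mL/L = 571.63 mL.
R = (PIP − Pplat)/V̇ = (22.8 − 16.6) / 0.5833 = 6.2/0.5833 = 10.629 cmH2O·s/L.
C = Vt/(Pplat − PEEP) = 571.63 / (16.6 − 8) = 571.63/8.6 = 66.469 mL/cmH2O.
τ = R × C = 10.629 × 0.06647 L/cmH2O = 0.7065 s.
t = −τ·ln(1 − 0.98) = −0.7065·ln(0.02) = 2.764 s.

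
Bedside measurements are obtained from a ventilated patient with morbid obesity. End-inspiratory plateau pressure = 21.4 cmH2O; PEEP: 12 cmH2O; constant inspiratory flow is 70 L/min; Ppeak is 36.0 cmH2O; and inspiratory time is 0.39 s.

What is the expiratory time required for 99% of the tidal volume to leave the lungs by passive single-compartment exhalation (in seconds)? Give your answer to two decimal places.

Flow: 70 L/min ÷ 60 = 1.1667 L/s.
Vt = flow × Ti = 1.1667 L/s × 0.39 s × 1000 mL/L = 455.01 mL.
R = (PIP − Pplat)/V̇ = (36.0 − 21.4) / 1.1667 = 14.6/1.1667 = 12.514 cmH2O·s/L.
C = Vt/(Pplat − PEEP) = 455.01 / (21.4 − 12) = 455.01/9.4 = 48.405 mL/cmH2O.
τ = R × C = 12.514 × 0.04841 L/cmH2O = 0.6058 s.
t = −τ·ln(1 − 0.99) = −0.6058·ln(0.01) = 2.79 s.

2.79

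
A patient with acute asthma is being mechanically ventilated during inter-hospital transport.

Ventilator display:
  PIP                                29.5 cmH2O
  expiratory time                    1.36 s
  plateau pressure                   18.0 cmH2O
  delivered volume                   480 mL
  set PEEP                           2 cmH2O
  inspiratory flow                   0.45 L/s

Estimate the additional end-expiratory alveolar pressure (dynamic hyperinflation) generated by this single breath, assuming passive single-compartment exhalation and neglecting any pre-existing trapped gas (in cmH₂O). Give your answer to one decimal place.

2.7

R = (PIP − Pplat)/V̇ = (29.5 − 18.0) / 0.45 = 11.5/0.45 = 25.556 cmH2O·s/L.
C = Vt/(Pplat − PEEP) = 480.0 / (18.0 − 2) = 480.0/16.0 = 30.0 mL/cmH2O.
τ = R × C = 25.556 × 0.03 L/cmH2O = 0.7667 s.
Fraction remaining = e^(−Te/τ) = e^(−1.36/0.7667) = 0.1697; trapped volume = 480.0 × 0.1697 = 81.456 mL.
Additional alveolar pressure from trapping ≈ V_trapped / C = 81.456 / 30.0 = 2.715 cmH2O.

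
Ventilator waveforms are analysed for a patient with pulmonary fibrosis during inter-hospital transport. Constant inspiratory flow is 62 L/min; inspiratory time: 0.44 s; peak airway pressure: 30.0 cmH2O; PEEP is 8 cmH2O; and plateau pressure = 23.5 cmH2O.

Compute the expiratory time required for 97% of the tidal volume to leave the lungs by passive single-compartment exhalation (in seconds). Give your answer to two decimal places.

Flow: 62 L/min ÷ 60 = 1.0333 L/s.
Vt = flow × Ti = 1.0333 L/s × 0.44 s × 1000 mL/L = 454.65 mL.
R = (PIP − Pplat)/V̇ = (30.0 − 23.5) / 1.0333 = 6.5/1.0333 = 6.291 cmH2O·s/L.
C = Vt/(Pplat − PEEP) = 454.65 / (23.5 − 8) = 454.65/15.5 = 29.332 mL/cmH2O.
τ = R × C = 6.291 × 0.02933 L/cmH2O = 0.1845 s.
t = −τ·ln(1 − 0.97) = −0.1845·ln(0.03) = 0.647 s.

0.65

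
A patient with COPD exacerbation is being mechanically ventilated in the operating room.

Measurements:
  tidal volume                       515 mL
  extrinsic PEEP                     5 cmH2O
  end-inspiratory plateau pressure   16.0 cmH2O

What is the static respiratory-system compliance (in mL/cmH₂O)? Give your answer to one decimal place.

Cstat = Vt / (Pplat − PEEP) = 515 / (16.0 − 5) = 515 / 11.0 = 46.818 mL/cmH2O.

46.8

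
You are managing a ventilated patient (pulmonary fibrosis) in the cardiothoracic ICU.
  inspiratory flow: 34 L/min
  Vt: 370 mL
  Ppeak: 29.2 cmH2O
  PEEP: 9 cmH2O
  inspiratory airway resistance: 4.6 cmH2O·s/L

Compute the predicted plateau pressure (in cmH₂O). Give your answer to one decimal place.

Flow: 34 L/min ÷ 60 = 0.5667 L/s.
Pplat = PIP − Raw × flow = 29.2 − 4.6 × 0.5667 = 29.2 − 2.607 = 26.593 cmH2O.

26.6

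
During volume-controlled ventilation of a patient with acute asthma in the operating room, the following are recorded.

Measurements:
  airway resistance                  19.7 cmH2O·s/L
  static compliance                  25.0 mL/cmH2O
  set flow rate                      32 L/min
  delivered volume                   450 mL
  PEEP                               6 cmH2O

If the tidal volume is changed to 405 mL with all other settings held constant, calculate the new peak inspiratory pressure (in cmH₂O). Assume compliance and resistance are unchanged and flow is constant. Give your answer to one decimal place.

32.7

Flow: 32 L/min ÷ 60 = 0.5333 L/s.
PIP = Vt/C + R·V̇ + PEEP (constant-flow equation of motion).
Only the elastic term changes: ΔPIP = ΔVt / C = (405 − 450) / 25.0 = -1.8 cmH2O.
Original PIP = 450/25.0 + 19.7×0.5333 + 6 = 34.506 cmH2O; new PIP = 34.506 + (-1.8) = 32.706 cmH2O.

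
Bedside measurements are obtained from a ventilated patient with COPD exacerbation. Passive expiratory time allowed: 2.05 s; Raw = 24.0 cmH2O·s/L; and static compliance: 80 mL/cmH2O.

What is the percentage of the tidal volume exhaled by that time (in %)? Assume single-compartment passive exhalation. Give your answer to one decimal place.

τ = R × C = 24.0 × 80 mL/cmH2O = 24.0 × 0.080 L/cmH2O = 1.92 s.
Passive exhalation: V(t)/V₀ = e^(−t/τ) = e^(−2.05/1.92) = 0.3438.
Fraction exhaled = 1 − 0.3438 = 0.6562 → 65.62%.

65.6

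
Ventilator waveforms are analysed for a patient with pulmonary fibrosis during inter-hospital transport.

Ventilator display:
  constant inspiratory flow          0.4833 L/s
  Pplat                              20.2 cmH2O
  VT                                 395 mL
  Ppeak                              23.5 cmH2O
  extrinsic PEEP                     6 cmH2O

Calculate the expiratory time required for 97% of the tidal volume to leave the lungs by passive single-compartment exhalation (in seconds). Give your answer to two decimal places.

R = (PIP − Pplat)/V̇ = (23.5 − 20.2) / 0.4833 = 3.3/0.4833 = 6.828 cmH2O·s/L.
C = Vt/(Pplat − PEEP) = 395.0 / (20.2 − 6) = 395.0/14.2 = 27.817 mL/cmH2O.
τ = R × C = 6.828 × 0.02782 L/cmH2O = 0.19 s.
t = −τ·ln(1 − 0.97) = −0.19·ln(0.03) = 0.6662 s.

0.67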